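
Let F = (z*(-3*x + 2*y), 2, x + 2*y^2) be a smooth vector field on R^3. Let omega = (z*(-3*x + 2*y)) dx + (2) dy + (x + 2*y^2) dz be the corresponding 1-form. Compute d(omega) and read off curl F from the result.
d(omega) = (4*y) dy ∧ dz + (-3*x + 2*y - 1) dz ∧ dx + (-2*z) dx ∧ dy; curl F = (4*y, -3*x + 2*y - 1, -2*z)

d omega = sum_{i<j} (∂f_j/∂x_i - ∂f_i/∂x_j) dx_i ∧ dx_j. Under the identification (dy ∧ dz, dz ∧ dx, dx ∧ dy) ↔ (e_x, e_y, e_z), the coefficients are exactly the components of curl F. Compute:
  ∂R/∂y - ∂Q/∂z = (4*y) - (0) = 4*y
  ∂P/∂z - ∂R/∂x = (-3*x + 2*y) - (1) = -3*x + 2*y - 1
  ∂Q/∂x - ∂P/∂y = (0) - (2*z) = -2*z.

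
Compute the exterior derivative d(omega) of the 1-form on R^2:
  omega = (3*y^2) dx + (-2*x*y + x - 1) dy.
d(omega) = (1 - 8*y) dx ∧ dy

For a 1-form omega = sum_i f_i dx_i, the exterior derivative is
  d(omega) = sum_{i < j} (∂f_j/∂x_i - ∂f_i/∂x_j) dx_i ∧ dx_j.
  coefficient of dx ∧ dy: ∂f_2/∂x - ∂f_1/∂y = ∂(-2*x*y + x - 1)/∂x - ∂(3*y^2)/∂y = 1 - 8*y
Assembling: d(omega) = (1 - 8*y) dx ∧ dy.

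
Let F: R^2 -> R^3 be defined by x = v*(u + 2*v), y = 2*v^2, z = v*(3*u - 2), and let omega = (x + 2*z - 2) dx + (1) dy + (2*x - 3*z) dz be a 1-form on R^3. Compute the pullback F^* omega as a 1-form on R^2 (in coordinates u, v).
F^* omega = (2*v*(-7*u*v + 7*v^2 + 7*v - 1)) du + (-14*u^2*v + 42*u*v^2 + 28*u*v - 2*u + 8*v^3 - 24*v^2 - 16*v) dv

Using F^*(f dg) = (f ∘ F) d(g ∘ F), substitute each coordinate x_i by F_i(u, v) in f_i, and replace dx_i by d F_i = (∂F_i/∂u) du + (∂F_i/∂v) dv.
  For the x component: f_1(F) = 7*u*v + 2*v^2 - 4*v - 2; d F_1 = (v) du + (u + 4*v) dv
  For the y component: f_2(F) = 1; d F_2 = (0) du + (4*v) dv
  For the z component: f_3(F) = v*(-7*u + 4*v + 6); d F_3 = (3*v) du + (3*u - 2) dv
Combining and collecting du, dv coefficients:
  coeff of du: 2*v*(-7*u*v + 7*v^2 + 7*v - 1)
  coeff of dv: -14*u^2*v + 42*u*v^2 + 28*u*v - 2*u + 8*v^3 - 24*v^2 - 16*v
F^* omega = (2*v*(-7*u*v + 7*v^2 + 7*v - 1)) du + (-14*u^2*v + 42*u*v^2 + 28*u*v - 2*u + 8*v^3 - 24*v^2 - 16*v) dv.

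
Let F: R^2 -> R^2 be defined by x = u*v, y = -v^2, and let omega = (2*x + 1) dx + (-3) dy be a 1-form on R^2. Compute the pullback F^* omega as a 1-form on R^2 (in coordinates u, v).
F^* omega = (v*(2*u*v + 1)) du + (2*u^2*v + u + 6*v) dv

Using F^*(f dg) = (f ∘ F) d(g ∘ F), substitute each coordinate x_i by F_i(u, v) in f_i, and replace dx_i by d F_i = (∂F_i/∂u) du + (∂F_i/∂v) dv.
  For the x component: f_1(F) = 2*u*v + 1; d F_1 = (v) du + (u) dv
  For the y component: f_2(F) = -3; d F_2 = (0) du + (-2*v) dv
Combining and collecting du, dv coefficients:
  coeff of du: v*(2*u*v + 1)
  coeff of dv: 2*u^2*v + u + 6*v
F^* omega = (v*(2*u*v + 1)) du + (2*u^2*v + u + 6*v) dv.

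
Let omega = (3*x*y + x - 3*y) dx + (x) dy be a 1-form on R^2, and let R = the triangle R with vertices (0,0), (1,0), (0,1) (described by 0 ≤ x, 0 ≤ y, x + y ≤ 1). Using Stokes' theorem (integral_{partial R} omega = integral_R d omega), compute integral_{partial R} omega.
integral_(partial R) omega = 3/2

Stokes: integral_partial_R omega = integral_R d omega with d omega = (∂Q/∂x - ∂P/∂y) dx ∧ dy.
  ∂Q/∂x = 1
  ∂P/∂y = 3*x - 3
  integrand = ∂Q/∂x - ∂P/∂y = 4 - 3*x.
Integrating over R: integral_0^1 integral_0^{1-x} (4 - 3*x) dy dx = 3/2.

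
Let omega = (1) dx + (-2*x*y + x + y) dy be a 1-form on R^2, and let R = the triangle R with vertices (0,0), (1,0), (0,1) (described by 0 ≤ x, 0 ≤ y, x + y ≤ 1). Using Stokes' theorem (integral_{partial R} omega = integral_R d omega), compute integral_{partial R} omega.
integral_(partial R) omega = 1/6

Stokes: integral_partial_R omega = integral_R d omega with d omega = (∂Q/∂x - ∂P/∂y) dx ∧ dy.
  ∂Q/∂x = 1 - 2*y
  ∂P/∂y = 0
  integrand = ∂Q/∂x - ∂P/∂y = 1 - 2*y.
Integrating over R: integral_0^1 integral_0^{1-x} (1 - 2*y) dy dx = 1/6.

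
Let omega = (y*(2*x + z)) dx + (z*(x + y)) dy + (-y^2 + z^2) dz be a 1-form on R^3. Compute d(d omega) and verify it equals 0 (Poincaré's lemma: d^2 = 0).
d(d omega) = 0

Step 1: d omega = sum_{i<j} (∂f_j/∂x_i - ∂f_i/∂x_j) dx_i ∧ dx_j:
  coeff of dx ∧ dy: -2*x
  coeff of dx ∧ dz: -y
  coeff of dy ∧ dz: -x - 3*y
Step 2: Apply d again to each 2-form coefficient. The only possible 3-form in R^3 is dx ∧ dy ∧ dz, with coefficient
  ∂(coeff of dy∧dz)/∂x - ∂(coeff of dx∧dz)/∂y + ∂(coeff of dx∧dy)/∂z
  = ∂/∂x (-x - 3*y) - ∂/∂y (-y) + ∂/∂z (-2*x).
Each of these terms simplifies to sums of mixed partials that cancel in pairs. The result is 0 (by equality of mixed partials for smooth functions — Schwarz / Clairaut).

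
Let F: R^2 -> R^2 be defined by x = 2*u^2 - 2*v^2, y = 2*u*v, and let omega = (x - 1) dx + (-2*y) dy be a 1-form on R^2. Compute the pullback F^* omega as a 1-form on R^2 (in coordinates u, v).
F^* omega = (4*u*(2*u^2 - 4*v^2 - 1)) du + (4*v*(-4*u^2 + 2*v^2 + 1)) dv

Using F^*(f dg) = (f ∘ F) d(g ∘ F), substitute each coordinate x_i by F_i(u, v) in f_i, and replace dx_i by d F_i = (∂F_i/∂u) du + (∂F_i/∂v) dv.
  For the x component: f_1(F) = 2*u^2 - 2*v^2 - 1; d F_1 = (4*u) du + (-4*v) dv
  For the y component: f_2(F) = -4*u*v; d F_2 = (2*v) du + (2*u) dv
Combining and collecting du, dv coefficients:
  coeff of du: 4*u*(2*u^2 - 4*v^2 - 1)
  coeff of dv: 4*v*(-4*u^2 + 2*v^2 + 1)
F^* omega = (4*u*(2*u^2 - 4*v^2 - 1)) du + (4*v*(-4*u^2 + 2*v^2 + 1)) dv.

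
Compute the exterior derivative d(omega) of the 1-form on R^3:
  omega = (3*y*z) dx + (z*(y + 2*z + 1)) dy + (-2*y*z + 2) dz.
d(omega) = (-3*z) dx ∧ dy + (-3*y) dx ∧ dz + (-y - 6*z - 1) dy ∧ dz

For a 1-form omega = sum_i f_i dx_i, the exterior derivative is
  d(omega) = sum_{i < j} (∂f_j/∂x_i - ∂f_i/∂x_j) dx_i ∧ dx_j.
  coefficient of dx ∧ dy: ∂f_2/∂x - ∂f_1/∂y = ∂(z*(y + 2*z + 1))/∂x - ∂(3*y*z)/∂y = -3*z
  coefficient of dx ∧ dz: ∂f_3/∂x - ∂f_1/∂z = ∂(-2*y*z + 2)/∂x - ∂(3*y*z)/∂z = -3*y
  coefficient of dy ∧ dz: ∂f_3/∂y - ∂f_2/∂z = ∂(-2*y*z + 2)/∂y - ∂(z*(y + 2*z + 1))/∂z = -y - 6*z - 1
Assembling: d(omega) = (-3*z) dx ∧ dy + (-3*y) dx ∧ dz + (-y - 6*z - 1) dy ∧ dz.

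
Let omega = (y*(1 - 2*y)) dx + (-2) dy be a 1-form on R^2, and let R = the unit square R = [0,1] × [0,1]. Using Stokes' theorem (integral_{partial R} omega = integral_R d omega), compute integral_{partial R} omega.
integral_(partial R) omega = 1

Stokes: integral_partial_R omega = integral_R d omega with d omega = (∂Q/∂x - ∂P/∂y) dx ∧ dy.
  ∂Q/∂x = 0
  ∂P/∂y = 1 - 4*y
  integrand = ∂Q/∂x - ∂P/∂y = 4*y - 1.
Integrating over R: integral_0^1 integral_0^1 (4*y - 1) dx dy = 1.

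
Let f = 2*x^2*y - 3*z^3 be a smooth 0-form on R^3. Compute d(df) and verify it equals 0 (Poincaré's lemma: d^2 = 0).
d(df) = 0

Step 1: df = sum_i (∂f/∂x_i) dx_i = (4*x*y) dx + (2*x^2) dy + (-9*z^2) dz.
Step 2: Apply d again. Using the 1-form formula, the coefficient of dx ∧ dy in d(df) is ∂^2 f/∂x ∂y - ∂^2 f/∂y ∂x = (4*x) - (4*x) = 0 (equality of mixed partials for smooth f).
Similarly for dx ∧ dz and dy ∧ dz — all coefficients vanish. So d(df) = 0.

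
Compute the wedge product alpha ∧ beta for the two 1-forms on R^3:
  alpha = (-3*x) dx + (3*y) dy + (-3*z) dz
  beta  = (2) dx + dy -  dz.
alpha ∧ beta = (-3*x - 6*y) dx ∧ dy + (3*x + 6*z) dx ∧ dz + (-3*y + 3*z) dy ∧ dz

Distribute the wedge, using dx_i ∧ dx_j = -dx_j ∧ dx_i and dx_i ∧ dx_i = 0. For each pair (i, j) with i < j, the coefficient of dx_i ∧ dx_j in alpha ∧ beta is (alpha_i * beta_j - alpha_j * beta_i). Collecting: alpha ∧ beta = (-3*x - 6*y) dx ∧ dy + (3*x + 6*z) dx ∧ dz + (-3*y + 3*z) dy ∧ dz.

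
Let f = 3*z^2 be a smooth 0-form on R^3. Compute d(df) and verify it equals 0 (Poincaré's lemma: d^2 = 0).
d(df) = 0

Step 1: df = sum_i (∂f/∂x_i) dx_i = (0) dx + (0) dy + (6*z) dz.
Step 2: Apply d again. Using the 1-form formula, the coefficient of dx ∧ dy in d(df) is ∂^2 f/∂x ∂y - ∂^2 f/∂y ∂x = (0) - (0) = 0 (equality of mixed partials for smooth f).
Similarly for dx ∧ dz and dy ∧ dz — all coefficients vanish. So d(df) = 0.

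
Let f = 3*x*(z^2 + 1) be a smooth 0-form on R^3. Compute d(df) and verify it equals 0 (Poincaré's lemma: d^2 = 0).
d(df) = 0

Step 1: df = sum_i (∂f/∂x_i) dx_i = (3*z^2 + 3) dx + (0) dy + (6*x*z) dz.
Step 2: Apply d again. Using the 1-form formula, the coefficient of dx ∧ dy in d(df) is ∂^2 f/∂x ∂y - ∂^2 f/∂y ∂x = (0) - (0) = 0 (equality of mixed partials for smooth f).
Similarly for dx ∧ dz and dy ∧ dz — all coefficients vanish. So d(df) = 0.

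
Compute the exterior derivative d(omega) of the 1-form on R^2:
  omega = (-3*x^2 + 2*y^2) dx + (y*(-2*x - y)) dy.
d(omega) = (-6*y) dx ∧ dy

For a 1-form omega = sum_i f_i dx_i, the exterior derivative is
  d(omega) = sum_{i < j} (∂f_j/∂x_i - ∂f_i/∂x_j) dx_i ∧ dx_j.
  coefficient of dx ∧ dy: ∂f_2/∂x - ∂f_1/∂y = ∂(y*(-2*x - y))/∂x - ∂(-3*x^2 + 2*y^2)/∂y = -6*y
Assembling: d(omega) = (-6*y) dx ∧ dy.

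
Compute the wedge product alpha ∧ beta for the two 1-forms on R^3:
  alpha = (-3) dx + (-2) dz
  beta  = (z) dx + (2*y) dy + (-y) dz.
alpha ∧ beta = (-6*y) dx ∧ dy + (3*y + 2*z) dx ∧ dz + (4*y) dy ∧ dz

Distribute the wedge, using dx_i ∧ dx_j = -dx_j ∧ dx_i and dx_i ∧ dx_i = 0. For each pair (i, j) with i < j, the coefficient of dx_i ∧ dx_j in alpha ∧ beta is (alpha_i * beta_j - alpha_j * beta_i). Collecting: alpha ∧ beta = (-6*y) dx ∧ dy + (3*y + 2*z) dx ∧ dz + (4*y) dy ∧ dz.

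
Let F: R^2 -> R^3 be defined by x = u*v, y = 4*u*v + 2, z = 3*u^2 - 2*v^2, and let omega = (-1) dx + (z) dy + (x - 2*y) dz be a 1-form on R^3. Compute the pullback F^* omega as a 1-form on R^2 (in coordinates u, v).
F^* omega = (-30*u^2*v - 24*u - 8*v^3 - v) du + (12*u^3 + 20*u*v^2 - u + 16*v) dv

Using F^*(f dg) = (f ∘ F) d(g ∘ F), substitute each coordinate x_i by F_i(u, v) in f_i, and replace dx_i by d F_i = (∂F_i/∂u) du + (∂F_i/∂v) dv.
  For the x component: f_1(F) = -1; d F_1 = (v) du + (u) dv
  For the y component: f_2(F) = 3*u^2 - 2*v^2; d F_2 = (4*v) du + (4*u) dv
  For the z component: f_3(F) = -7*u*v - 4; d F_3 = (6*u) du + (-4*v) dv
Combining and collecting du, dv coefficients:
  coeff of du: -30*u^2*v - 24*u - 8*v^3 - v
  coeff of dv: 12*u^3 + 20*u*v^2 - u + 16*v
F^* omega = (-30*u^2*v - 24*u - 8*v^3 - v) du + (12*u^3 + 20*u*v^2 - u + 16*v) dv.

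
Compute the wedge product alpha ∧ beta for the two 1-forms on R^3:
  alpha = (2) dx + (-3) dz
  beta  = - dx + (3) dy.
alpha ∧ beta = (6) dx ∧ dy + (-3) dx ∧ dz + (9) dy ∧ dz

Distribute the wedge, using dx_i ∧ dx_j = -dx_j ∧ dx_i and dx_i ∧ dx_i = 0. For each pair (i, j) with i < j, the coefficient of dx_i ∧ dx_j in alpha ∧ beta is (alpha_i * beta_j - alpha_j * beta_i). Collecting: alpha ∧ beta = (6) dx ∧ dy + (-3) dx ∧ dz + (9) dy ∧ dz.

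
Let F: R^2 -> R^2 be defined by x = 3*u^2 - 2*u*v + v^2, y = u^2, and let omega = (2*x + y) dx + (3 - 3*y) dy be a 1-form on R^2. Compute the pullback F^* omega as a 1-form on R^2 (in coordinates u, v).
F^* omega = (36*u^3 - 38*u^2*v + 20*u*v^2 + 6*u - 4*v^3) du + (-14*u^3 + 22*u^2*v - 12*u*v^2 + 4*v^3) dv

Using F^*(f dg) = (f ∘ F) d(g ∘ F), substitute each coordinate x_i by F_i(u, v) in f_i, and replace dx_i by d F_i = (∂F_i/∂u) du + (∂F_i/∂v) dv.
  For the x component: f_1(F) = 7*u^2 - 4*u*v + 2*v^2; d F_1 = (6*u - 2*v) du + (-2*u + 2*v) dv
  For the y component: f_2(F) = 3 - 3*u^2; d F_2 = (2*u) du + (0) dv
Combining and collecting du, dv coefficients:
  coeff of du: 36*u^3 - 38*u^2*v + 20*u*v^2 + 6*u - 4*v^3
  coeff of dv: -14*u^3 + 22*u^2*v - 12*u*v^2 + 4*v^3
F^* omega = (36*u^3 - 38*u^2*v + 20*u*v^2 + 6*u - 4*v^3) du + (-14*u^3 + 22*u^2*v - 12*u*v^2 + 4*v^3) dv.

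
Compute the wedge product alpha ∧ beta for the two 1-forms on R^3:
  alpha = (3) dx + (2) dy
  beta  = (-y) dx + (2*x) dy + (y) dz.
alpha ∧ beta = (6*x + 2*y) dx ∧ dy + (3*y) dx ∧ dz + (2*y) dy ∧ dz

Distribute the wedge, using dx_i ∧ dx_j = -dx_j ∧ dx_i and dx_i ∧ dx_i = 0. For each pair (i, j) with i < j, the coefficient of dx_i ∧ dx_j in alpha ∧ beta is (alpha_i * beta_j - alpha_j * beta_i). Collecting: alpha ∧ beta = (6*x + 2*y) dx ∧ dy + (3*y) dx ∧ dz + (2*y) dy ∧ dz.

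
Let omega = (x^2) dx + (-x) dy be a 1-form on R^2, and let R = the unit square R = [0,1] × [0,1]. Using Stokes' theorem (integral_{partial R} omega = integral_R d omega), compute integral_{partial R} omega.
integral_(partial R) omega = -1

Stokes: integral_partial_R omega = integral_R d omega with d omega = (∂Q/∂x - ∂P/∂y) dx ∧ dy.
  ∂Q/∂x = -1
  ∂P/∂y = 0
  integrand = ∂Q/∂x - ∂P/∂y = -1.
Integrating over R: integral_0^1 integral_0^1 (-1) dx dy = -1.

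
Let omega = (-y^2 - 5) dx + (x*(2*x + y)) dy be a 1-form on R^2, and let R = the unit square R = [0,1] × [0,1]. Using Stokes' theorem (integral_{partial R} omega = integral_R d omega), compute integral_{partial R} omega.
integral_(partial R) omega = 7/2

Stokes: integral_partial_R omega = integral_R d omega with d omega = (∂Q/∂x - ∂P/∂y) dx ∧ dy.
  ∂Q/∂x = 4*x + y
  ∂P/∂y = -2*y
  integrand = ∂Q/∂x - ∂P/∂y = 4*x + 3*y.
Integrating over R: integral_0^1 integral_0^1 (4*x + 3*y) dx dy = 7/2.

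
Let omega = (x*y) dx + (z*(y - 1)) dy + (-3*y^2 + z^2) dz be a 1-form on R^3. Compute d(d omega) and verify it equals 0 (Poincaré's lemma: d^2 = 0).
d(d omega) = 0

Step 1: d omega = sum_{i<j} (∂f_j/∂x_i - ∂f_i/∂x_j) dx_i ∧ dx_j:
  coeff of dx ∧ dy: -x
  coeff of dx ∧ dz: 0
  coeff of dy ∧ dz: 1 - 7*y
Step 2: Apply d again to each 2-form coefficient. The only possible 3-form in R^3 is dx ∧ dy ∧ dz, with coefficient
  ∂(coeff of dy∧dz)/∂x - ∂(coeff of dx∧dz)/∂y + ∂(coeff of dx∧dy)/∂z
  = ∂/∂x (1 - 7*y) - ∂/∂y (0) + ∂/∂z (-x).
Each of these terms simplifies to sums of mixed partials that cancel in pairs. The result is 0 (by equality of mixed partials for smooth functions — Schwarz / Clairaut).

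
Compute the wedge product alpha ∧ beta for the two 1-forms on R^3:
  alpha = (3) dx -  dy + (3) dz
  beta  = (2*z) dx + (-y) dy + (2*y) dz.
alpha ∧ beta = (-3*y + 2*z) dx ∧ dy + (6*y - 6*z) dx ∧ dz + (y) dy ∧ dz

Distribute the wedge, using dx_i ∧ dx_j = -dx_j ∧ dx_i and dx_i ∧ dx_i = 0. For each pair (i, j) with i < j, the coefficient of dx_i ∧ dx_j in alpha ∧ beta is (alpha_i * beta_j - alpha_j * beta_i). Collecting: alpha ∧ beta = (-3*y + 2*z) dx ∧ dy + (6*y - 6*z) dx ∧ dz + (y) dy ∧ dz.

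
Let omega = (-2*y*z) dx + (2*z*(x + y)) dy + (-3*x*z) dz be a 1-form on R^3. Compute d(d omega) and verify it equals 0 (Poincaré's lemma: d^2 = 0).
d(d omega) = 0

Step 1: d omega = sum_{i<j} (∂f_j/∂x_i - ∂f_i/∂x_j) dx_i ∧ dx_j:
  coeff of dx ∧ dy: 4*z
  coeff of dx ∧ dz: 2*y - 3*z
  coeff of dy ∧ dz: -2*x - 2*y
Step 2: Apply d again to each 2-form coefficient. The only possible 3-form in R^3 is dx ∧ dy ∧ dz, with coefficient
  ∂(coeff of dy∧dz)/∂x - ∂(coeff of dx∧dz)/∂y + ∂(coeff of dx∧dy)/∂z
  = ∂/∂x (-2*x - 2*y) - ∂/∂y (2*y - 3*z) + ∂/∂z (4*z).
Each of these terms simplifies to sums of mixed partials that cancel in pairs. The result is 0 (by equality of mixed partials for smooth functions — Schwarz / Clairaut).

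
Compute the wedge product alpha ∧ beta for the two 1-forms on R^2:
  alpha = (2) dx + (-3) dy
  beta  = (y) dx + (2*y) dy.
alpha ∧ beta = (7*y) dx ∧ dy

Distribute the wedge, using dx_i ∧ dx_j = -dx_j ∧ dx_i and dx_i ∧ dx_i = 0. For each pair (i, j) with i < j, the coefficient of dx_i ∧ dx_j in alpha ∧ beta is (alpha_i * beta_j - alpha_j * beta_i). Collecting: alpha ∧ beta = (7*y) dx ∧ dy.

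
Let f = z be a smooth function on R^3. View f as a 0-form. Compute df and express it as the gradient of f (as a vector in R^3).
df = (0) dx + (0) dy + (1) dz; grad f = (0, 0, 1)

For a 0-form f, d f = (∂f/∂x) dx + (∂f/∂y) dy + (∂f/∂z) dz. The components of the vector representation are exactly the entries of grad f in Cartesian coordinates:
  ∂f/∂x = 0
  ∂f/∂y = 0
  ∂f/∂z = 1.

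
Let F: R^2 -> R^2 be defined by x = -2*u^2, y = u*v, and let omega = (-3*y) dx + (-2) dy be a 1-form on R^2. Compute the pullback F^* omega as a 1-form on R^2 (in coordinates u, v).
F^* omega = (2*v*(6*u^2 - 1)) du + (-2*u) dv

Using F^*(f dg) = (f ∘ F) d(g ∘ F), substitute each coordinate x_i by F_i(u, v) in f_i, and replace dx_i by d F_i = (∂F_i/∂u) du + (∂F_i/∂v) dv.
  For the x component: f_1(F) = -3*u*v; d F_1 = (-4*u) du + (0) dv
  For the y component: f_2(F) = -2; d F_2 = (v) du + (u) dv
Combining and collecting du, dv coefficients:
  coeff of du: 2*v*(6*u^2 - 1)
  coeff of dv: -2*u
F^* omega = (2*v*(6*u^2 - 1)) du + (-2*u) dv.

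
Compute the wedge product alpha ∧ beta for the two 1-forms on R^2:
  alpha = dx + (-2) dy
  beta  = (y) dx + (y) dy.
alpha ∧ beta = (3*y) dx ∧ dy

Distribute the wedge, using dx_i ∧ dx_j = -dx_j ∧ dx_i and dx_i ∧ dx_i = 0. For each pair (i, j) with i < j, the coefficient of dx_i ∧ dx_j in alpha ∧ beta is (alpha_i * beta_j - alpha_j * beta_i). Collecting: alpha ∧ beta = (3*y) dx ∧ dy.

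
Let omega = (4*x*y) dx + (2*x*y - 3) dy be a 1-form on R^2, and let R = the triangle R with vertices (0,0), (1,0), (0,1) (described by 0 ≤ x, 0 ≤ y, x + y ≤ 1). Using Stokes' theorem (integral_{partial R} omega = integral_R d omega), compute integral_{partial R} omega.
integral_(partial R) omega = -1/3

Stokes: integral_partial_R omega = integral_R d omega with d omega = (∂Q/∂x - ∂P/∂y) dx ∧ dy.
  ∂Q/∂x = 2*y
  ∂P/∂y = 4*x
  integrand = ∂Q/∂x - ∂P/∂y = -4*x + 2*y.
Integrating over R: integral_0^1 integral_0^{1-x} (-4*x + 2*y) dy dx = -1/3.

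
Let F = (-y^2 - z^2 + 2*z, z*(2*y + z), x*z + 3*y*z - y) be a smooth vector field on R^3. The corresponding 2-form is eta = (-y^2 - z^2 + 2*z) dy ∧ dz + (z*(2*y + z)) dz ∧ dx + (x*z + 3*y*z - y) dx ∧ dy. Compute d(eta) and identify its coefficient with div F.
d(eta) = (x + 3*y + 2*z) dx ∧ dy ∧ dz; div F = x + 3*y + 2*z

For a 2-form in R^3 of the form above, applying d gives a 3-form with coefficient ∂P/∂x + ∂Q/∂y + ∂R/∂z:
  ∂P/∂x = 0
  ∂Q/∂y = 2*z
  ∂R/∂z = x + 3*y
Sum = x + 3*y + 2*z, which is exactly div F.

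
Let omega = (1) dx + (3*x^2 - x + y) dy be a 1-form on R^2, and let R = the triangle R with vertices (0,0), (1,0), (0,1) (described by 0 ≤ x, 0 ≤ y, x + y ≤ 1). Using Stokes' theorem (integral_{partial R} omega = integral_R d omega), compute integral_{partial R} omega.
integral_(partial R) omega = 1/2

Stokes: integral_partial_R omega = integral_R d omega with d omega = (∂Q/∂x - ∂P/∂y) dx ∧ dy.
  ∂Q/∂x = 6*x - 1
  ∂P/∂y = 0
  integrand = ∂Q/∂x - ∂P/∂y = 6*x - 1.
Integrating over R: integral_0^1 integral_0^{1-x} (6*x - 1) dy dx = 1/2.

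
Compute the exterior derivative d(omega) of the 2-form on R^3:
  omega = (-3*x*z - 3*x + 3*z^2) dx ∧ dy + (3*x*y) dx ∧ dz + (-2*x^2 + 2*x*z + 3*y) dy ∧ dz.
d(omega) = (-10*x + 8*z) dx ∧ dy ∧ dz

For a 2-form omega = sum_{i<j} g_{ij} dx_i ∧ dx_j, the exterior derivative is
  d(omega) = sum_{i<j} d(g_{ij}) ∧ dx_i ∧ dx_j = sum_{i<j, k} (∂g_{ij}/∂x_k) dx_k ∧ dx_i ∧ dx_j.
Expand each term, using dx_k ∧ dx_i ∧ dx_j = sgn(permutation) dx_{(a)} ∧ dx_{(b)} ∧ dx_{(c)} with (a < b < c) sorted:
  d(-3*x*z - 3*x + 3*z^2) includes (∂/∂z)(-3*x*z - 3*x + 3*z^2) dz = (-3*x + 6*z) dz, which multiplied by dx ∧ dy gives (-3*x + 6*z) dx ∧ dy ∧ dz
  d(3*x*y) includes (∂/∂y)(3*x*y) dy = (3*x) dy, which multiplied by dx ∧ dz gives (-3*x) dx ∧ dy ∧ dz
  d(-2*x^2 + 2*x*z + 3*y) includes (∂/∂x)(-2*x^2 + 2*x*z + 3*y) dx = (-4*x + 2*z) dx, which multiplied by dy ∧ dz gives (-4*x + 2*z) dx ∧ dy ∧ dz
Collecting like 3-forms: d(omega) = (-10*x + 8*z) dx ∧ dy ∧ dz.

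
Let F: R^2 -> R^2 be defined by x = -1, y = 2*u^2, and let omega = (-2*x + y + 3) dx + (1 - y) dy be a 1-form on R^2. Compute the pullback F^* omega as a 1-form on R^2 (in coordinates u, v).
F^* omega = (-8*u^3 + 4*u) du

Using F^*(f dg) = (f ∘ F) d(g ∘ F), substitute each coordinate x_i by F_i(u, v) in f_i, and replace dx_i by d F_i = (∂F_i/∂u) du + (∂F_i/∂v) dv.
  For the x component: f_1(F) = 2*u^2 + 5; d F_1 = (0) du + (0) dv
  For the y component: f_2(F) = 1 - 2*u^2; d F_2 = (4*u) du + (0) dv
Combining and collecting du, dv coefficients:
  coeff of du: -8*u^3 + 4*u
  coeff of dv: 0
F^* omega = (-8*u^3 + 4*u) du.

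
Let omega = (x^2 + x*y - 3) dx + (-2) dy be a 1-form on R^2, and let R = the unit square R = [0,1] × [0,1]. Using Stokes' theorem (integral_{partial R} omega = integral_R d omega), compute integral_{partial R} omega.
integral_(partial R) omega = -1/2

Stokes: integral_partial_R omega = integral_R d omega with d omega = (∂Q/∂x - ∂P/∂y) dx ∧ dy.
  ∂Q/∂x = 0
  ∂P/∂y = x
  integrand = ∂Q/∂x - ∂P/∂y = -x.
Integrating over R: integral_0^1 integral_0^1 (-x) dx dy = -1/2.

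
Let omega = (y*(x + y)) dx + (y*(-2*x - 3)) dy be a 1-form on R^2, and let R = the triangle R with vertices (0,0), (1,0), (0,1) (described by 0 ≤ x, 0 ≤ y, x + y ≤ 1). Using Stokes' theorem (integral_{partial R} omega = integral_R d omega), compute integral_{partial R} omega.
integral_(partial R) omega = -5/6

Stokes: integral_partial_R omega = integral_R d omega with d omega = (∂Q/∂x - ∂P/∂y) dx ∧ dy.
  ∂Q/∂x = -2*y
  ∂P/∂y = x + 2*y
  integrand = ∂Q/∂x - ∂P/∂y = -x - 4*y.
Integrating over R: integral_0^1 integral_0^{1-x} (-x - 4*y) dy dx = -5/6.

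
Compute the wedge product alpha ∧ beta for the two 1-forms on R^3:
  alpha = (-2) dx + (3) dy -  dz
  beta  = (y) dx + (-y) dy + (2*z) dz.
alpha ∧ beta = (-y) dx ∧ dy + (y - 4*z) dx ∧ dz + (-y + 6*z) dy ∧ dz

Distribute the wedge, using dx_i ∧ dx_j = -dx_j ∧ dx_i and dx_i ∧ dx_i = 0. For each pair (i, j) with i < j, the coefficient of dx_i ∧ dx_j in alpha ∧ beta is (alpha_i * beta_j - alpha_j * beta_i). Collecting: alpha ∧ beta = (-y) dx ∧ dy + (y - 4*z) dx ∧ dz + (-y + 6*z) dy ∧ dz.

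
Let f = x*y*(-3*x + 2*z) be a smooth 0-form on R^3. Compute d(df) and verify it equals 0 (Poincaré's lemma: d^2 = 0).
d(df) = 0

Step 1: df = sum_i (∂f/∂x_i) dx_i = (2*y*(-3*x + z)) dx + (x*(-3*x + 2*z)) dy + (2*x*y) dz.
Step 2: Apply d again. Using the 1-form formula, the coefficient of dx ∧ dy in d(df) is ∂^2 f/∂x ∂y - ∂^2 f/∂y ∂x = (-6*x + 2*z) - (-6*x + 2*z) = 0 (equality of mixed partials for smooth f).
Similarly for dx ∧ dz and dy ∧ dz — all coefficients vanish. So d(df) = 0.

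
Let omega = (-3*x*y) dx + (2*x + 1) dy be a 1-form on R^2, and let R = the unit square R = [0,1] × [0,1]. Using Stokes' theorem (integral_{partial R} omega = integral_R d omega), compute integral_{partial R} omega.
integral_(partial R) omega = 7/2

Stokes: integral_partial_R omega = integral_R d omega with d omega = (∂Q/∂x - ∂P/∂y) dx ∧ dy.
  ∂Q/∂x = 2
  ∂P/∂y = -3*x
  integrand = ∂Q/∂x - ∂P/∂y = 3*x + 2.
Integrating over R: integral_0^1 integral_0^1 (3*x + 2) dx dy = 7/2.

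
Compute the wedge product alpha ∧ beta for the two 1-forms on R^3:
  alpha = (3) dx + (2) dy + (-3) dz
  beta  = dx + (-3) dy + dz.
alpha ∧ beta = (-11) dx ∧ dy + (6) dx ∧ dz + (-7) dy ∧ dz

Distribute the wedge, using dx_i ∧ dx_j = -dx_j ∧ dx_i and dx_i ∧ dx_i = 0. For each pair (i, j) with i < j, the coefficient of dx_i ∧ dx_j in alpha ∧ beta is (alpha_i * beta_j - alpha_j * beta_i). Collecting: alpha ∧ beta = (-11) dx ∧ dy + (6) dx ∧ dz + (-7) dy ∧ dz.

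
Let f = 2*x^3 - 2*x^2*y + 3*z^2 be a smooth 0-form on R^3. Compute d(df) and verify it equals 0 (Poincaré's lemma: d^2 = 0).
d(df) = 0

Step 1: df = sum_i (∂f/∂x_i) dx_i = (2*x*(3*x - 2*y)) dx + (-2*x^2) dy + (6*z) dz.
Step 2: Apply d again. Using the 1-form formula, the coefficient of dx ∧ dy in d(df) is ∂^2 f/∂x ∂y - ∂^2 f/∂y ∂x = (-4*x) - (-4*x) = 0 (equality of mixed partials for smooth f).
Similarly for dx ∧ dz and dy ∧ dz — all coefficients vanish. So d(df) = 0.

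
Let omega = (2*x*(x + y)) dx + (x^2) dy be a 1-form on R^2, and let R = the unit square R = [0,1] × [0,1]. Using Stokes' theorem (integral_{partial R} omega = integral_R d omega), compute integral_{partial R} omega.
integral_(partial R) omega = 0

Stokes: integral_partial_R omega = integral_R d omega with d omega = (∂Q/∂x - ∂P/∂y) dx ∧ dy.
  ∂Q/∂x = 2*x
  ∂P/∂y = 2*x
  integrand = ∂Q/∂x - ∂P/∂y = 0.
Integrating over R: integral_0^1 integral_0^1 (0) dx dy = 0.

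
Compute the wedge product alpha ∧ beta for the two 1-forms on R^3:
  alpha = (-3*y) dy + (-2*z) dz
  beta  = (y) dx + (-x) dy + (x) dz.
alpha ∧ beta = (3*y^2) dx ∧ dy + (-x*(3*y + 2*z)) dy ∧ dz + (2*y*z) dx ∧ dz

Distribute the wedge, using dx_i ∧ dx_j = -dx_j ∧ dx_i and dx_i ∧ dx_i = 0. For each pair (i, j) with i < j, the coefficient of dx_i ∧ dx_j in alpha ∧ beta is (alpha_i * beta_j - alpha_j * beta_i). Collecting: alpha ∧ beta = (3*y^2) dx ∧ dy + (-x*(3*y + 2*z)) dy ∧ dz + (2*y*z) dx ∧ dz.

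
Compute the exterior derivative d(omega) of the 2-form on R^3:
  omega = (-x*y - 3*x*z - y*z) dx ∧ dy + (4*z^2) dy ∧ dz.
d(omega) = (-3*x - y) dx ∧ dy ∧ dz

For a 2-form omega = sum_{i<j} g_{ij} dx_i ∧ dx_j, the exterior derivative is
  d(omega) = sum_{i<j} d(g_{ij}) ∧ dx_i ∧ dx_j = sum_{i<j, k} (∂g_{ij}/∂x_k) dx_k ∧ dx_i ∧ dx_j.
Expand each term, using dx_k ∧ dx_i ∧ dx_j = sgn(permutation) dx_{(a)} ∧ dx_{(b)} ∧ dx_{(c)} with (a < b < c) sorted:
  d(-x*y - 3*x*z - y*z) includes (∂/∂z)(-x*y - 3*x*z - y*z) dz = (-3*x - y) dz, which multiplied by dx ∧ dy gives (-3*x - y) dx ∧ dy ∧ dz
Collecting like 3-forms: d(omega) = (-3*x - y) dx ∧ dy ∧ dz.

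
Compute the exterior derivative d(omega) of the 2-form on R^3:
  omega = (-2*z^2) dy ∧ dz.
d(omega) = 0

For a 2-form omega = sum_{i<j} g_{ij} dx_i ∧ dx_j, the exterior derivative is
  d(omega) = sum_{i<j} d(g_{ij}) ∧ dx_i ∧ dx_j = sum_{i<j, k} (∂g_{ij}/∂x_k) dx_k ∧ dx_i ∧ dx_j.
Expand each term, using dx_k ∧ dx_i ∧ dx_j = sgn(permutation) dx_{(a)} ∧ dx_{(b)} ∧ dx_{(c)} with (a < b < c) sorted:

Collecting like 3-forms: d(omega) = 0.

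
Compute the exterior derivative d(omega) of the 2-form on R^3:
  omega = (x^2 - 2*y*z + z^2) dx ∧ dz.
d(omega) = (2*z) dx ∧ dy ∧ dz

For a 2-form omega = sum_{i<j} g_{ij} dx_i ∧ dx_j, the exterior derivative is
  d(omega) = sum_{i<j} d(g_{ij}) ∧ dx_i ∧ dx_j = sum_{i<j, k} (∂g_{ij}/∂x_k) dx_k ∧ dx_i ∧ dx_j.
Expand each term, using dx_k ∧ dx_i ∧ dx_j = sgn(permutation) dx_{(a)} ∧ dx_{(b)} ∧ dx_{(c)} with (a < b < c) sorted:
  d(x^2 - 2*y*z + z^2) includes (∂/∂y)(x^2 - 2*y*z + z^2) dy = (-2*z) dy, which multiplied by dx ∧ dz gives (2*z) dx ∧ dy ∧ dz
Collecting like 3-forms: d(omega) = (2*z) dx ∧ dy ∧ dz.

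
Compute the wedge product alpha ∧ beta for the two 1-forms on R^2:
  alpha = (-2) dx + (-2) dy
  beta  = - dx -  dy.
alpha ∧ beta = 0

Distribute the wedge, using dx_i ∧ dx_j = -dx_j ∧ dx_i and dx_i ∧ dx_i = 0. For each pair (i, j) with i < j, the coefficient of dx_i ∧ dx_j in alpha ∧ beta is (alpha_i * beta_j - alpha_j * beta_i). Collecting: alpha ∧ beta = 0.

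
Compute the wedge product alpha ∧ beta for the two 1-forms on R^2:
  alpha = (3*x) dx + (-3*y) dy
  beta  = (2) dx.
alpha ∧ beta = (6*y) dx ∧ dy

Distribute the wedge, using dx_i ∧ dx_j = -dx_j ∧ dx_i and dx_i ∧ dx_i = 0. For each pair (i, j) with i < j, the coefficient of dx_i ∧ dx_j in alpha ∧ beta is (alpha_i * beta_j - alpha_j * beta_i). Collecting: alpha ∧ beta = (6*y) dx ∧ dy.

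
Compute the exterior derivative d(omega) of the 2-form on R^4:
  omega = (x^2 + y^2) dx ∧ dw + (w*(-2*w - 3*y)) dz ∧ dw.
d(omega) = (-2*y) dx ∧ dy ∧ dw + (-3*w) dy ∧ dz ∧ dw

For a 2-form omega = sum_{i<j} g_{ij} dx_i ∧ dx_j, the exterior derivative is
  d(omega) = sum_{i<j} d(g_{ij}) ∧ dx_i ∧ dx_j = sum_{i<j, k} (∂g_{ij}/∂x_k) dx_k ∧ dx_i ∧ dx_j.
Expand each term, using dx_k ∧ dx_i ∧ dx_j = sgn(permutation) dx_{(a)} ∧ dx_{(b)} ∧ dx_{(c)} with (a < b < c) sorted:
  d(x^2 + y^2) includes (∂/∂y)(x^2 + y^2) dy = (2*y) dy, which multiplied by dx ∧ dw gives (-2*y) dx ∧ dy ∧ dw
  d(w*(-2*w - 3*y)) includes (∂/∂y)(w*(-2*w - 3*y)) dy = (-3*w) dy, which multiplied by dz ∧ dw gives (-3*w) dy ∧ dz ∧ dw
Collecting like 3-forms: d(omega) = (-2*y) dx ∧ dy ∧ dw + (-3*w) dy ∧ dz ∧ dw.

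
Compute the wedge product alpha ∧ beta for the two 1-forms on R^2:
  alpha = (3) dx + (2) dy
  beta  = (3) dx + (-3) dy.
alpha ∧ beta = (-15) dx ∧ dy

Distribute the wedge, using dx_i ∧ dx_j = -dx_j ∧ dx_i and dx_i ∧ dx_i = 0. For each pair (i, j) with i < j, the coefficient of dx_i ∧ dx_j in alpha ∧ beta is (alpha_i * beta_j - alpha_j * beta_i). Collecting: alpha ∧ beta = (-15) dx ∧ dy.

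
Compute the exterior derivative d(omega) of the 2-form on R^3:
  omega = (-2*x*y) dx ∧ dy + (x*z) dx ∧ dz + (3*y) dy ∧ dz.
d(omega) = 0

For a 2-form omega = sum_{i<j} g_{ij} dx_i ∧ dx_j, the exterior derivative is
  d(omega) = sum_{i<j} d(g_{ij}) ∧ dx_i ∧ dx_j = sum_{i<j, k} (∂g_{ij}/∂x_k) dx_k ∧ dx_i ∧ dx_j.
Expand each term, using dx_k ∧ dx_i ∧ dx_j = sgn(permutation) dx_{(a)} ∧ dx_{(b)} ∧ dx_{(c)} with (a < b < c) sorted:

Collecting like 3-forms: d(omega) = 0.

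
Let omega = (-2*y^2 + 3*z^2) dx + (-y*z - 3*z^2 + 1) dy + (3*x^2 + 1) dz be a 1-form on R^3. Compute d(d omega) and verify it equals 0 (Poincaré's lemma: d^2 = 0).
d(d omega) = 0

Step 1: d omega = sum_{i<j} (∂f_j/∂x_i - ∂f_i/∂x_j) dx_i ∧ dx_j:
  coeff of dx ∧ dy: 4*y
  coeff of dx ∧ dz: 6*x - 6*z
  coeff of dy ∧ dz: y + 6*z
Step 2: Apply d again to each 2-form coefficient. The only possible 3-form in R^3 is dx ∧ dy ∧ dz, with coefficient
  ∂(coeff of dy∧dz)/∂x - ∂(coeff of dx∧dz)/∂y + ∂(coeff of dx∧dy)/∂z
  = ∂/∂x (y + 6*z) - ∂/∂y (6*x - 6*z) + ∂/∂z (4*y).
Each of these terms simplifies to sums of mixed partials that cancel in pairs. The result is 0 (by equality of mixed partials for smooth functions — Schwarz / Clairaut).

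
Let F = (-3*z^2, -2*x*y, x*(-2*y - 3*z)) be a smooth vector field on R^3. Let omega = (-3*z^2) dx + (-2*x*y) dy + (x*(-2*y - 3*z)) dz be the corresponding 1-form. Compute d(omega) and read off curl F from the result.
d(omega) = (-2*x) dy ∧ dz + (2*y - 3*z) dz ∧ dx + (-2*y) dx ∧ dy; curl F = (-2*x, 2*y - 3*z, -2*y)

d omega = sum_{i<j} (∂f_j/∂x_i - ∂f_i/∂x_j) dx_i ∧ dx_j. Under the identification (dy ∧ dz, dz ∧ dx, dx ∧ dy) ↔ (e_x, e_y, e_z), the coefficients are exactly the components of curl F. Compute:
  ∂R/∂y - ∂Q/∂z = (-2*x) - (0) = -2*x
  ∂P/∂z - ∂R/∂x = (-6*z) - (-2*y - 3*z) = 2*y - 3*z
  ∂Q/∂x - ∂P/∂y = (-2*y) - (0) = -2*y.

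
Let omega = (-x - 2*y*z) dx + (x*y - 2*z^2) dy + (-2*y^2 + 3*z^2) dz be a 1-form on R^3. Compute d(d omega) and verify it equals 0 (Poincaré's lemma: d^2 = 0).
d(d omega) = 0

Step 1: d omega = sum_{i<j} (∂f_j/∂x_i - ∂f_i/∂x_j) dx_i ∧ dx_j:
  coeff of dx ∧ dy: y + 2*z
  coeff of dx ∧ dz: 2*y
  coeff of dy ∧ dz: -4*y + 4*z
Step 2: Apply d again to each 2-form coefficient. The only possible 3-form in R^3 is dx ∧ dy ∧ dz, with coefficient
  ∂(coeff of dy∧dz)/∂x - ∂(coeff of dx∧dz)/∂y + ∂(coeff of dx∧dy)/∂z
  = ∂/∂x (-4*y + 4*z) - ∂/∂y (2*y) + ∂/∂z (y + 2*z).
Each of these terms simplifies to sums of mixed partials that cancel in pairs. The result is 0 (by equality of mixed partials for smooth functions — Schwarz / Clairaut).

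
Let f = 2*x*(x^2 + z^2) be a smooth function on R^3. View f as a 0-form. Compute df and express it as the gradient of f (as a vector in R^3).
df = (6*x^2 + 2*z^2) dx + (0) dy + (4*x*z) dz; grad f = (6*x^2 + 2*z^2, 0, 4*x*z)

For a 0-form f, d f = (∂f/∂x) dx + (∂f/∂y) dy + (∂f/∂z) dz. The components of the vector representation are exactly the entries of grad f in Cartesian coordinates:
  ∂f/∂x = 6*x^2 + 2*z^2
  ∂f/∂y = 0
  ∂f/∂z = 4*x*z.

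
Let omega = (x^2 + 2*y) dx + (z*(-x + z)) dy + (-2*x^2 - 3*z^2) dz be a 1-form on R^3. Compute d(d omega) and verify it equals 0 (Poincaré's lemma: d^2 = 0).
d(d omega) = 0

Step 1: d omega = sum_{i<j} (∂f_j/∂x_i - ∂f_i/∂x_j) dx_i ∧ dx_j:
  coeff of dx ∧ dy: -z - 2
  coeff of dx ∧ dz: -4*x
  coeff of dy ∧ dz: x - 2*z
Step 2: Apply d again to each 2-form coefficient. The only possible 3-form in R^3 is dx ∧ dy ∧ dz, with coefficient
  ∂(coeff of dy∧dz)/∂x - ∂(coeff of dx∧dz)/∂y + ∂(coeff of dx∧dy)/∂z
  = ∂/∂x (x - 2*z) - ∂/∂y (-4*x) + ∂/∂z (-z - 2).
Each of these terms simplifies to sums of mixed partials that cancel in pairs. The result is 0 (by equality of mixed partials for smooth functions — Schwarz / Clairaut).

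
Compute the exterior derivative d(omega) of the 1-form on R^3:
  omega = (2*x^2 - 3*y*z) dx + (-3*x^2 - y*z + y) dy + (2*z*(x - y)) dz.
d(omega) = (-6*x + 3*z) dx ∧ dy + (3*y + 2*z) dx ∧ dz + (y - 2*z) dy ∧ dz

For a 1-form omega = sum_i f_i dx_i, the exterior derivative is
  d(omega) = sum_{i < j} (∂f_j/∂x_i - ∂f_i/∂x_j) dx_i ∧ dx_j.
  coefficient of dx ∧ dy: ∂f_2/∂x - ∂f_1/∂y = ∂(-3*x^2 - y*z + y)/∂x - ∂(2*x^2 - 3*y*z)/∂y = -6*x + 3*z
  coefficient of dx ∧ dz: ∂f_3/∂x - ∂f_1/∂z = ∂(2*z*(x - y))/∂x - ∂(2*x^2 - 3*y*z)/∂z = 3*y + 2*z
  coefficient of dy ∧ dz: ∂f_3/∂y - ∂f_2/∂z = ∂(2*z*(x - y))/∂y - ∂(-3*x^2 - y*z + y)/∂z = y - 2*z
Assembling: d(omega) = (-6*x + 3*z) dx ∧ dy + (3*y + 2*z) dx ∧ dz + (y - 2*z) dy ∧ dz.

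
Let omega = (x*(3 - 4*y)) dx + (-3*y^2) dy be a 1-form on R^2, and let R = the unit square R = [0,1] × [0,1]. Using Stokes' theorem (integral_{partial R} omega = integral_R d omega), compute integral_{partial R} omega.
integral_(partial R) omega = 2

Stokes: integral_partial_R omega = integral_R d omega with d omega = (∂Q/∂x - ∂P/∂y) dx ∧ dy.
  ∂Q/∂x = 0
  ∂P/∂y = -4*x
  integrand = ∂Q/∂x - ∂P/∂y = 4*x.
Integrating over R: integral_0^1 integral_0^1 (4*x) dx dy = 2.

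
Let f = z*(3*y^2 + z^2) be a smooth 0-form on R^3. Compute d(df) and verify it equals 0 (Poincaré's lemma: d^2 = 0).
d(df) = 0

Step 1: df = sum_i (∂f/∂x_i) dx_i = (0) dx + (6*y*z) dy + (3*y^2 + 3*z^2) dz.
Step 2: Apply d again. Using the 1-form formula, the coefficient of dx ∧ dy in d(df) is ∂^2 f/∂x ∂y - ∂^2 f/∂y ∂x = (0) - (0) = 0 (equality of mixed partials for smooth f).
Similarly for dx ∧ dz and dy ∧ dz — all coefficients vanish. So d(df) = 0.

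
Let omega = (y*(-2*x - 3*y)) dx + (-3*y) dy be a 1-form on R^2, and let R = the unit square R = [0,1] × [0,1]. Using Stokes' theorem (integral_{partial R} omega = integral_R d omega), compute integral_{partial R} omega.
integral_(partial R) omega = 4

Stokes: integral_partial_R omega = integral_R d omega with d omega = (∂Q/∂x - ∂P/∂y) dx ∧ dy.
  ∂Q/∂x = 0
  ∂P/∂y = -2*x - 6*y
  integrand = ∂Q/∂x - ∂P/∂y = 2*x + 6*y.
Integrating over R: integral_0^1 integral_0^1 (2*x + 6*y) dx dy = 4.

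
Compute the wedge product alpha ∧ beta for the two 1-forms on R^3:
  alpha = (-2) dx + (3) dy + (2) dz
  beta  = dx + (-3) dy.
alpha ∧ beta = (3) dx ∧ dy + (-2) dx ∧ dz + (6) dy ∧ dz

Distribute the wedge, using dx_i ∧ dx_j = -dx_j ∧ dx_i and dx_i ∧ dx_i = 0. For each pair (i, j) with i < j, the coefficient of dx_i ∧ dx_j in alpha ∧ beta is (alpha_i * beta_j - alpha_j * beta_i). Collecting: alpha ∧ beta = (3) dx ∧ dy + (-2) dx ∧ dz + (6) dy ∧ dz.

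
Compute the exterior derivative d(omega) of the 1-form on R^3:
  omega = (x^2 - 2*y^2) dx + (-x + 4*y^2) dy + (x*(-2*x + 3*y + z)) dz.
d(omega) = (4*y - 1) dx ∧ dy + (-4*x + 3*y + z) dx ∧ dz + (3*x) dy ∧ dz

For a 1-form omega = sum_i f_i dx_i, the exterior derivative is
  d(omega) = sum_{i < j} (∂f_j/∂x_i - ∂f_i/∂x_j) dx_i ∧ dx_j.
  coefficient of dx ∧ dy: ∂f_2/∂x - ∂f_1/∂y = ∂(-x + 4*y^2)/∂x - ∂(x^2 - 2*y^2)/∂y = 4*y - 1
  coefficient of dx ∧ dz: ∂f_3/∂x - ∂f_1/∂z = ∂(x*(-2*x + 3*y + z))/∂x - ∂(x^2 - 2*y^2)/∂z = -4*x + 3*y + z
  coefficient of dy ∧ dz: ∂f_3/∂y - ∂f_2/∂z = ∂(x*(-2*x + 3*y + z))/∂y - ∂(-x + 4*y^2)/∂z = 3*x
Assembling: d(omega) = (4*y - 1) dx ∧ dy + (-4*x + 3*y + z) dx ∧ dz + (3*x) dy ∧ dz.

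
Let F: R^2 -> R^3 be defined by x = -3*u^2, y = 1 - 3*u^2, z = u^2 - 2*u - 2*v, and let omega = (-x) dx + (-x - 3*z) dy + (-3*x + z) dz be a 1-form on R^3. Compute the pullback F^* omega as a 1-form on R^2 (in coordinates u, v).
F^* omega = (2*u^3 - 60*u^2 - 40*u*v + 4*u + 4*v) du + (-20*u^2 + 4*u + 4*v) dv

Using F^*(f dg) = (f ∘ F) d(g ∘ F), substitute each coordinate x_i by F_i(u, v) in f_i, and replace dx_i by d F_i = (∂F_i/∂u) du + (∂F_i/∂v) dv.
  For the x component: f_1(F) = 3*u^2; d F_1 = (-6*u) du + (0) dv
  For the y component: f_2(F) = 6*u + 6*v; d F_2 = (-6*u) du + (0) dv
  For the z component: f_3(F) = 10*u^2 - 2*u - 2*v; d F_3 = (2*u - 2) du + (-2) dv
Combining and collecting du, dv coefficients:
  coeff of du: 2*u^3 - 60*u^2 - 40*u*v + 4*u + 4*v
  coeff of dv: -20*u^2 + 4*u + 4*v
F^* omega = (2*u^3 - 60*u^2 - 40*u*v + 4*u + 4*v) du + (-20*u^2 + 4*u + 4*v) dv.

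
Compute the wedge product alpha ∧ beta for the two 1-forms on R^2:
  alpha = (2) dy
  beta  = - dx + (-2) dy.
alpha ∧ beta = (2) dx ∧ dy

Distribute the wedge, using dx_i ∧ dx_j = -dx_j ∧ dx_i and dx_i ∧ dx_i = 0. For each pair (i, j) with i < j, the coefficient of dx_i ∧ dx_j in alpha ∧ beta is (alpha_i * beta_j - alpha_j * beta_i). Collecting: alpha ∧ beta = (2) dx ∧ dy.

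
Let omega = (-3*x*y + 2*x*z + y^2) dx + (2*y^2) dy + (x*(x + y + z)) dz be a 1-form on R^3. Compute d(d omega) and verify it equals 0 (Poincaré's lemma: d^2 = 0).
d(d omega) = 0

Step 1: d omega = sum_{i<j} (∂f_j/∂x_i - ∂f_i/∂x_j) dx_i ∧ dx_j:
  coeff of dx ∧ dy: 3*x - 2*y
  coeff of dx ∧ dz: y + z
  coeff of dy ∧ dz: x
Step 2: Apply d again to each 2-form coefficient. The only possible 3-form in R^3 is dx ∧ dy ∧ dz, with coefficient
  ∂(coeff of dy∧dz)/∂x - ∂(coeff of dx∧dz)/∂y + ∂(coeff of dx∧dy)/∂z
  = ∂/∂x (x) - ∂/∂y (y + z) + ∂/∂z (3*x - 2*y).
Each of these terms simplifies to sums of mixed partials that cancel in pairs. The result is 0 (by equality of mixed partials for smooth functions — Schwarz / Clairaut).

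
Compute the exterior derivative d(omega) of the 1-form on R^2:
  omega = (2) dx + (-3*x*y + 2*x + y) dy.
d(omega) = (2 - 3*y) dx ∧ dy

For a 1-form omega = sum_i f_i dx_i, the exterior derivative is
  d(omega) = sum_{i < j} (∂f_j/∂x_i - ∂f_i/∂x_j) dx_i ∧ dx_j.
  coefficient of dx ∧ dy: ∂f_2/∂x - ∂f_1/∂y = ∂(-3*x*y + 2*x + y)/∂x - ∂(2)/∂y = 2 - 3*y
Assembling: d(omega) = (2 - 3*y) dx ∧ dy.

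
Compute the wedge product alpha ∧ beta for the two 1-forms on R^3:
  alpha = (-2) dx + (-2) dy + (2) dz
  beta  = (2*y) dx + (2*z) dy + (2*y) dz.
alpha ∧ beta = (4*y - 4*z) dx ∧ dy + (-8*y) dx ∧ dz + (-4*y - 4*z) dy ∧ dz

Distribute the wedge, using dx_i ∧ dx_j = -dx_j ∧ dx_i and dx_i ∧ dx_i = 0. For each pair (i, j) with i < j, the coefficient of dx_i ∧ dx_j in alpha ∧ beta is (alpha_i * beta_j - alpha_j * beta_i). Collecting: alpha ∧ beta = (4*y - 4*z) dx ∧ dy + (-8*y) dx ∧ dz + (-4*y - 4*z) dy ∧ dz.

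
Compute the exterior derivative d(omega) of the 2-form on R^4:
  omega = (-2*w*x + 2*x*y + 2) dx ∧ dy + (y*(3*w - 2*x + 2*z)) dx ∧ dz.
d(omega) = (-2*x) dx ∧ dy ∧ dw + (-3*w + 2*x - 2*z) dx ∧ dy ∧ dz + (3*y) dx ∧ dz ∧ dw

For a 2-form omega = sum_{i<j} g_{ij} dx_i ∧ dx_j, the exterior derivative is
  d(omega) = sum_{i<j} d(g_{ij}) ∧ dx_i ∧ dx_j = sum_{i<j, k} (∂g_{ij}/∂x_k) dx_k ∧ dx_i ∧ dx_j.
Expand each term, using dx_k ∧ dx_i ∧ dx_j = sgn(permutation) dx_{(a)} ∧ dx_{(b)} ∧ dx_{(c)} with (a < b < c) sorted:
  d(-2*w*x + 2*x*y + 2) includes (∂/∂w)(-2*w*x + 2*x*y + 2) dw = (-2*x) dw, which multiplied by dx ∧ dy gives (-2*x) dx ∧ dy ∧ dw
  d(y*(3*w - 2*x + 2*z)) includes (∂/∂y)(y*(3*w - 2*x + 2*z)) dy = (3*w - 2*x + 2*z) dy, which multiplied by dx ∧ dz gives (-3*w + 2*x - 2*z) dx ∧ dy ∧ dz
  d(y*(3*w - 2*x + 2*z)) includes (∂/∂w)(y*(3*w - 2*x + 2*z)) dw = (3*y) dw, which multiplied by dx ∧ dz gives (3*y) dx ∧ dz ∧ dw
Collecting like 3-forms: d(omega) = (-2*x) dx ∧ dy ∧ dw + (-3*w + 2*x - 2*z) dx ∧ dy ∧ dz + (3*y) dx ∧ dz ∧ dw.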